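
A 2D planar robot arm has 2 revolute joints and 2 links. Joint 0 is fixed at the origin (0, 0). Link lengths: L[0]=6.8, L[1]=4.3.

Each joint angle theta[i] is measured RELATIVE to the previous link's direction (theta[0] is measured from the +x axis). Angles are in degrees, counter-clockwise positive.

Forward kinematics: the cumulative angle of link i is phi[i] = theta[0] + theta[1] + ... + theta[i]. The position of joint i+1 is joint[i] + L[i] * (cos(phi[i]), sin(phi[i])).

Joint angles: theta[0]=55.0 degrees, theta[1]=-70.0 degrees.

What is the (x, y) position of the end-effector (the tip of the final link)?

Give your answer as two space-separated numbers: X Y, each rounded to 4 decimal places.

Answer: 8.0538 4.4573

Derivation:
joint[0] = (0.0000, 0.0000)  (base)
link 0: phi[0] = 55 = 55 deg
  cos(55 deg) = 0.5736, sin(55 deg) = 0.8192
  joint[1] = (0.0000, 0.0000) + 6.8 * (0.5736, 0.8192) = (0.0000 + 3.9003, 0.0000 + 5.5702) = (3.9003, 5.5702)
link 1: phi[1] = 55 + -70 = -15 deg
  cos(-15 deg) = 0.9659, sin(-15 deg) = -0.2588
  joint[2] = (3.9003, 5.5702) + 4.3 * (0.9659, -0.2588) = (3.9003 + 4.1535, 5.5702 + -1.1129) = (8.0538, 4.4573)
End effector: (8.0538, 4.4573)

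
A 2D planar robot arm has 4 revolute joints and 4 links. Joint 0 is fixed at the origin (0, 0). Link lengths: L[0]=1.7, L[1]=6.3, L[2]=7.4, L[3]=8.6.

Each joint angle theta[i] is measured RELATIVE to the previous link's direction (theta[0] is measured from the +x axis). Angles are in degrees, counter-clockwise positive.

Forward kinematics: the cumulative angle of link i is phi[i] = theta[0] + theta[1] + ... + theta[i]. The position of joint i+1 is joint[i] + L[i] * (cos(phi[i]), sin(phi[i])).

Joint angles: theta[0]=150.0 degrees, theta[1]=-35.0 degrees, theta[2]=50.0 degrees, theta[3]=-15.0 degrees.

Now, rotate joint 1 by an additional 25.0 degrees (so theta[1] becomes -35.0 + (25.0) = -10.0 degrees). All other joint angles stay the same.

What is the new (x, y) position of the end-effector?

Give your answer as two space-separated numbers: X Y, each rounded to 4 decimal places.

Answer: -22.1532 4.3641

Derivation:
joint[0] = (0.0000, 0.0000)  (base)
link 0: phi[0] = 150 = 150 deg
  cos(150 deg) = -0.8660, sin(150 deg) = 0.5000
  joint[1] = (0.0000, 0.0000) + 1.7 * (-0.8660, 0.5000) = (0.0000 + -1.4722, 0.0000 + 0.8500) = (-1.4722, 0.8500)
link 1: phi[1] = 150 + -10 = 140 deg
  cos(140 deg) = -0.7660, sin(140 deg) = 0.6428
  joint[2] = (-1.4722, 0.8500) + 6.3 * (-0.7660, 0.6428) = (-1.4722 + -4.8261, 0.8500 + 4.0496) = (-6.2983, 4.8996)
link 2: phi[2] = 150 + -10 + 50 = 190 deg
  cos(190 deg) = -0.9848, sin(190 deg) = -0.1736
  joint[3] = (-6.2983, 4.8996) + 7.4 * (-0.9848, -0.1736) = (-6.2983 + -7.2876, 4.8996 + -1.2850) = (-13.5859, 3.6146)
link 3: phi[3] = 150 + -10 + 50 + -15 = 175 deg
  cos(175 deg) = -0.9962, sin(175 deg) = 0.0872
  joint[4] = (-13.5859, 3.6146) + 8.6 * (-0.9962, 0.0872) = (-13.5859 + -8.5673, 3.6146 + 0.7495) = (-22.1532, 4.3641)
End effector: (-22.1532, 4.3641)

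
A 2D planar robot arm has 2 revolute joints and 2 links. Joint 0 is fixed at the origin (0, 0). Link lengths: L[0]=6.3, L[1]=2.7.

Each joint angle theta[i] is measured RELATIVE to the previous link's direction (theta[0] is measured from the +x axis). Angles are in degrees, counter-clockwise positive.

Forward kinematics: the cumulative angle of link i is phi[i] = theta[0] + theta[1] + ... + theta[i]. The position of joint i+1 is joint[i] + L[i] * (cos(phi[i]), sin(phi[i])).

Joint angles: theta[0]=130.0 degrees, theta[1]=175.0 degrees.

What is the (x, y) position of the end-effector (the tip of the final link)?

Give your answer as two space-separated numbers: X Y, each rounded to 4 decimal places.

Answer: -2.5009 2.6144

Derivation:
joint[0] = (0.0000, 0.0000)  (base)
link 0: phi[0] = 130 = 130 deg
  cos(130 deg) = -0.6428, sin(130 deg) = 0.7660
  joint[1] = (0.0000, 0.0000) + 6.3 * (-0.6428, 0.7660) = (0.0000 + -4.0496, 0.0000 + 4.8261) = (-4.0496, 4.8261)
link 1: phi[1] = 130 + 175 = 305 deg
  cos(305 deg) = 0.5736, sin(305 deg) = -0.8192
  joint[2] = (-4.0496, 4.8261) + 2.7 * (0.5736, -0.8192) = (-4.0496 + 1.5487, 4.8261 + -2.2117) = (-2.5009, 2.6144)
End effector: (-2.5009, 2.6144)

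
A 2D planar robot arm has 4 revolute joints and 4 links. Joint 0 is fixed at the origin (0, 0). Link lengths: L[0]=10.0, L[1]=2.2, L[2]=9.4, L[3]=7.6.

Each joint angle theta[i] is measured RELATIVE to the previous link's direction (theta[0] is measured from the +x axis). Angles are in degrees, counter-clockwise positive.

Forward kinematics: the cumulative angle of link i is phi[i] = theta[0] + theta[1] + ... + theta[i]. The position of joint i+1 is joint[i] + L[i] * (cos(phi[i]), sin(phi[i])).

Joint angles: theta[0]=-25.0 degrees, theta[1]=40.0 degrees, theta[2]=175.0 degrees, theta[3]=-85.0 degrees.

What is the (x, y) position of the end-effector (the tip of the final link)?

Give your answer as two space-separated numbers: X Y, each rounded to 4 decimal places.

Answer: -0.0361 2.0520

Derivation:
joint[0] = (0.0000, 0.0000)  (base)
link 0: phi[0] = -25 = -25 deg
  cos(-25 deg) = 0.9063, sin(-25 deg) = -0.4226
  joint[1] = (0.0000, 0.0000) + 10 * (0.9063, -0.4226) = (0.0000 + 9.0631, 0.0000 + -4.2262) = (9.0631, -4.2262)
link 1: phi[1] = -25 + 40 = 15 deg
  cos(15 deg) = 0.9659, sin(15 deg) = 0.2588
  joint[2] = (9.0631, -4.2262) + 2.2 * (0.9659, 0.2588) = (9.0631 + 2.1250, -4.2262 + 0.5694) = (11.1881, -3.6568)
link 2: phi[2] = -25 + 40 + 175 = 190 deg
  cos(190 deg) = -0.9848, sin(190 deg) = -0.1736
  joint[3] = (11.1881, -3.6568) + 9.4 * (-0.9848, -0.1736) = (11.1881 + -9.2572, -3.6568 + -1.6323) = (1.9309, -5.2891)
link 3: phi[3] = -25 + 40 + 175 + -85 = 105 deg
  cos(105 deg) = -0.2588, sin(105 deg) = 0.9659
  joint[4] = (1.9309, -5.2891) + 7.6 * (-0.2588, 0.9659) = (1.9309 + -1.9670, -5.2891 + 7.3410) = (-0.0361, 2.0520)
End effector: (-0.0361, 2.0520)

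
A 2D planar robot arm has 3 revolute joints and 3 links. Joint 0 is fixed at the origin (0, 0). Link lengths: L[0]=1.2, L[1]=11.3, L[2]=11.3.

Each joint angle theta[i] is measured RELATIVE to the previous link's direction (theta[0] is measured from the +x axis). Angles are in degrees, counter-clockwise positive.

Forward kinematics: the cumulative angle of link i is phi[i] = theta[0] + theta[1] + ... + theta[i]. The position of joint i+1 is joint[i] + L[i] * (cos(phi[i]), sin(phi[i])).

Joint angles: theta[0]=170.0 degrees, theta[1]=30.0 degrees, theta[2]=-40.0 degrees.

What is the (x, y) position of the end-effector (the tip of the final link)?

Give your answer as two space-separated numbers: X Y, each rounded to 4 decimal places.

joint[0] = (0.0000, 0.0000)  (base)
link 0: phi[0] = 170 = 170 deg
  cos(170 deg) = -0.9848, sin(170 deg) = 0.1736
  joint[1] = (0.0000, 0.0000) + 1.2 * (-0.9848, 0.1736) = (0.0000 + -1.1818, 0.0000 + 0.2084) = (-1.1818, 0.2084)
link 1: phi[1] = 170 + 30 = 200 deg
  cos(200 deg) = -0.9397, sin(200 deg) = -0.3420
  joint[2] = (-1.1818, 0.2084) + 11.3 * (-0.9397, -0.3420) = (-1.1818 + -10.6185, 0.2084 + -3.8648) = (-11.8003, -3.6564)
link 2: phi[2] = 170 + 30 + -40 = 160 deg
  cos(160 deg) = -0.9397, sin(160 deg) = 0.3420
  joint[3] = (-11.8003, -3.6564) + 11.3 * (-0.9397, 0.3420) = (-11.8003 + -10.6185, -3.6564 + 3.8648) = (-22.4188, 0.2084)
End effector: (-22.4188, 0.2084)

Answer: -22.4188 0.2084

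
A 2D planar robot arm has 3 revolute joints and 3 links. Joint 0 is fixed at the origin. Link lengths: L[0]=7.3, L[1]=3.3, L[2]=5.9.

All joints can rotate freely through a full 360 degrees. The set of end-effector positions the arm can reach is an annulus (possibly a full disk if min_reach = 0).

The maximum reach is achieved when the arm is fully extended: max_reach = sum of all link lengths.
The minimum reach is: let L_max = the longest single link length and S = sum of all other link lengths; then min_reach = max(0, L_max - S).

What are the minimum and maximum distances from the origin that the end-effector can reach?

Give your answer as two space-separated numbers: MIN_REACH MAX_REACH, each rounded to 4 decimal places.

Link lengths: [7.3, 3.3, 5.9]
max_reach = 7.3 + 3.3 + 5.9 = 16.5
L_max = max([7.3, 3.3, 5.9]) = 7.3
S (sum of others) = 16.5 - 7.3 = 9.2
min_reach = max(0, 7.3 - 9.2) = max(0, -1.9) = 0

Answer: 0.0000 16.5000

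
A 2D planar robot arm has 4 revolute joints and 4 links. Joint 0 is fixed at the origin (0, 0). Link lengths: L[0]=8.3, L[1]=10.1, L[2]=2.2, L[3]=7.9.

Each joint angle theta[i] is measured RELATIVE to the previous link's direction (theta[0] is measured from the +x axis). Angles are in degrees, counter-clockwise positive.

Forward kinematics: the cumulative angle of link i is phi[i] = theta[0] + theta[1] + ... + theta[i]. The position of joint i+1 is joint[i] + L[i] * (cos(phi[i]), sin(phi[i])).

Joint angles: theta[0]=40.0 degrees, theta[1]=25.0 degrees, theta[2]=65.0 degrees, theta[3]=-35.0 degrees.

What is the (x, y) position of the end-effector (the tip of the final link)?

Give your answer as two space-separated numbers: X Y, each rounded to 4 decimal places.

Answer: 8.5240 24.0441

Derivation:
joint[0] = (0.0000, 0.0000)  (base)
link 0: phi[0] = 40 = 40 deg
  cos(40 deg) = 0.7660, sin(40 deg) = 0.6428
  joint[1] = (0.0000, 0.0000) + 8.3 * (0.7660, 0.6428) = (0.0000 + 6.3582, 0.0000 + 5.3351) = (6.3582, 5.3351)
link 1: phi[1] = 40 + 25 = 65 deg
  cos(65 deg) = 0.4226, sin(65 deg) = 0.9063
  joint[2] = (6.3582, 5.3351) + 10.1 * (0.4226, 0.9063) = (6.3582 + 4.2684, 5.3351 + 9.1537) = (10.6266, 14.4888)
link 2: phi[2] = 40 + 25 + 65 = 130 deg
  cos(130 deg) = -0.6428, sin(130 deg) = 0.7660
  joint[3] = (10.6266, 14.4888) + 2.2 * (-0.6428, 0.7660) = (10.6266 + -1.4141, 14.4888 + 1.6853) = (9.2125, 16.1741)
link 3: phi[3] = 40 + 25 + 65 + -35 = 95 deg
  cos(95 deg) = -0.0872, sin(95 deg) = 0.9962
  joint[4] = (9.2125, 16.1741) + 7.9 * (-0.0872, 0.9962) = (9.2125 + -0.6885, 16.1741 + 7.8699) = (8.5240, 24.0441)
End effector: (8.5240, 24.0441)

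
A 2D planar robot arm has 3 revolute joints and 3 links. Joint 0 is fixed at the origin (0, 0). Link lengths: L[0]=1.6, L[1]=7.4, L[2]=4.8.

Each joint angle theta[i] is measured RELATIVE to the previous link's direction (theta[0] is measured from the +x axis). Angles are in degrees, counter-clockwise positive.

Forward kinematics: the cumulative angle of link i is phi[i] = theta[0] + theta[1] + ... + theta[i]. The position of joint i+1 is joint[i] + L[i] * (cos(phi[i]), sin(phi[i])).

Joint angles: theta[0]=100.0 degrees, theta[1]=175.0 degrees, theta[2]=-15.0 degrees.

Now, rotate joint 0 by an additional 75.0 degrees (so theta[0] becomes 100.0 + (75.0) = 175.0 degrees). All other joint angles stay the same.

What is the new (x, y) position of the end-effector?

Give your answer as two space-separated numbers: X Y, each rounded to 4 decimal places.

joint[0] = (0.0000, 0.0000)  (base)
link 0: phi[0] = 175 = 175 deg
  cos(175 deg) = -0.9962, sin(175 deg) = 0.0872
  joint[1] = (0.0000, 0.0000) + 1.6 * (-0.9962, 0.0872) = (0.0000 + -1.5939, 0.0000 + 0.1394) = (-1.5939, 0.1394)
link 1: phi[1] = 175 + 175 = 350 deg
  cos(350 deg) = 0.9848, sin(350 deg) = -0.1736
  joint[2] = (-1.5939, 0.1394) + 7.4 * (0.9848, -0.1736) = (-1.5939 + 7.2876, 0.1394 + -1.2850) = (5.6937, -1.1455)
link 2: phi[2] = 175 + 175 + -15 = 335 deg
  cos(335 deg) = 0.9063, sin(335 deg) = -0.4226
  joint[3] = (5.6937, -1.1455) + 4.8 * (0.9063, -0.4226) = (5.6937 + 4.3503, -1.1455 + -2.0286) = (10.0439, -3.1741)
End effector: (10.0439, -3.1741)

Answer: 10.0439 -3.1741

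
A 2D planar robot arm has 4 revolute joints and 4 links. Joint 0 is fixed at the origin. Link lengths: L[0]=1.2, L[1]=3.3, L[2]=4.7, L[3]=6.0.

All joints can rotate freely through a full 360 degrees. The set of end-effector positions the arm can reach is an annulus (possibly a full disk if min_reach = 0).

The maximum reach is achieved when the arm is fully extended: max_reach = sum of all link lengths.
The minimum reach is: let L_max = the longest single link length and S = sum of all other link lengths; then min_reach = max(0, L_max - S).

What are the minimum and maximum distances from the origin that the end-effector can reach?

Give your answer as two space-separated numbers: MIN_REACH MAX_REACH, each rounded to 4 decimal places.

Answer: 0.0000 15.2000

Derivation:
Link lengths: [1.2, 3.3, 4.7, 6.0]
max_reach = 1.2 + 3.3 + 4.7 + 6 = 15.2
L_max = max([1.2, 3.3, 4.7, 6.0]) = 6
S (sum of others) = 15.2 - 6 = 9.2
min_reach = max(0, 6 - 9.2) = max(0, -3.2) = 0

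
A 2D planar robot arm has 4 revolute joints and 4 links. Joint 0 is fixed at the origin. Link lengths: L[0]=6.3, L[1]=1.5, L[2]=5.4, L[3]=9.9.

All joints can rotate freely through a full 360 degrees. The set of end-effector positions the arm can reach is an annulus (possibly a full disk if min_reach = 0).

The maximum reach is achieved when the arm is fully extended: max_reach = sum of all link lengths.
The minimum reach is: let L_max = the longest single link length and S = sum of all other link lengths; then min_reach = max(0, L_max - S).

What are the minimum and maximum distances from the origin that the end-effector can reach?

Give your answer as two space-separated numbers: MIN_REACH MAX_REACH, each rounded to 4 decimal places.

Answer: 0.0000 23.1000

Derivation:
Link lengths: [6.3, 1.5, 5.4, 9.9]
max_reach = 6.3 + 1.5 + 5.4 + 9.9 = 23.1
L_max = max([6.3, 1.5, 5.4, 9.9]) = 9.9
S (sum of others) = 23.1 - 9.9 = 13.2
min_reach = max(0, 9.9 - 13.2) = max(0, -3.3) = 0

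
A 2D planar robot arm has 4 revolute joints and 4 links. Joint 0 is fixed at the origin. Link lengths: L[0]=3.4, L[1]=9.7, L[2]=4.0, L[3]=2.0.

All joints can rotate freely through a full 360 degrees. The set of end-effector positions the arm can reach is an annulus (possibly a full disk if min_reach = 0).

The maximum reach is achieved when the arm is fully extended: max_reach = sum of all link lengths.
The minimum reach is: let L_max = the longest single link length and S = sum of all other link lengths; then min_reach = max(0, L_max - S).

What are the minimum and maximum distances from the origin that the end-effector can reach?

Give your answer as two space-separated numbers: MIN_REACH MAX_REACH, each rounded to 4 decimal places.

Link lengths: [3.4, 9.7, 4.0, 2.0]
max_reach = 3.4 + 9.7 + 4 + 2 = 19.1
L_max = max([3.4, 9.7, 4.0, 2.0]) = 9.7
S (sum of others) = 19.1 - 9.7 = 9.4
min_reach = max(0, 9.7 - 9.4) = max(0, 0.3) = 0.3

Answer: 0.3000 19.1000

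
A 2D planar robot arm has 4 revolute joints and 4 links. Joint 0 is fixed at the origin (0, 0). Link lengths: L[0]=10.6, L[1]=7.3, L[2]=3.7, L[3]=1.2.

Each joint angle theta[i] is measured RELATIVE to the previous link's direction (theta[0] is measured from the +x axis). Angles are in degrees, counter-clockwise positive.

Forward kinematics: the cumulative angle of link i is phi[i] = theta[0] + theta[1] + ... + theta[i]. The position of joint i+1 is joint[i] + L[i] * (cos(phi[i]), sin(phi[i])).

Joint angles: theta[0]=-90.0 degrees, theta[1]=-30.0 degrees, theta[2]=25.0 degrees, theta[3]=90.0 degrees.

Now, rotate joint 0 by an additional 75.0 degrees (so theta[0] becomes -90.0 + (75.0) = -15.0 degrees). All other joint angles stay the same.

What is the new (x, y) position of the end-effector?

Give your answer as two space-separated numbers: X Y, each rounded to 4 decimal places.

joint[0] = (0.0000, 0.0000)  (base)
link 0: phi[0] = -15 = -15 deg
  cos(-15 deg) = 0.9659, sin(-15 deg) = -0.2588
  joint[1] = (0.0000, 0.0000) + 10.6 * (0.9659, -0.2588) = (0.0000 + 10.2388, 0.0000 + -2.7435) = (10.2388, -2.7435)
link 1: phi[1] = -15 + -30 = -45 deg
  cos(-45 deg) = 0.7071, sin(-45 deg) = -0.7071
  joint[2] = (10.2388, -2.7435) + 7.3 * (0.7071, -0.7071) = (10.2388 + 5.1619, -2.7435 + -5.1619) = (15.4007, -7.9054)
link 2: phi[2] = -15 + -30 + 25 = -20 deg
  cos(-20 deg) = 0.9397, sin(-20 deg) = -0.3420
  joint[3] = (15.4007, -7.9054) + 3.7 * (0.9397, -0.3420) = (15.4007 + 3.4769, -7.9054 + -1.2655) = (18.8776, -9.1708)
link 3: phi[3] = -15 + -30 + 25 + 90 = 70 deg
  cos(70 deg) = 0.3420, sin(70 deg) = 0.9397
  joint[4] = (18.8776, -9.1708) + 1.2 * (0.3420, 0.9397) = (18.8776 + 0.4104, -9.1708 + 1.1276) = (19.2880, -8.0432)
End effector: (19.2880, -8.0432)

Answer: 19.2880 -8.0432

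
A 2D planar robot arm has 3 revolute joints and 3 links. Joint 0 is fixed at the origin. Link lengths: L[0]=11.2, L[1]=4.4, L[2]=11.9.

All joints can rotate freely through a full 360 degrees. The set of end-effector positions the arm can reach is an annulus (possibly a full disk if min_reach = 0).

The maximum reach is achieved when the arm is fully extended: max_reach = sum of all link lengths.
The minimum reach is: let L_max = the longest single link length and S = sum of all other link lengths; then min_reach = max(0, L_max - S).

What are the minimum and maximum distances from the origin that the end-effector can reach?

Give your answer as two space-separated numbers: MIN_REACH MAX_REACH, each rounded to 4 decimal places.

Answer: 0.0000 27.5000

Derivation:
Link lengths: [11.2, 4.4, 11.9]
max_reach = 11.2 + 4.4 + 11.9 = 27.5
L_max = max([11.2, 4.4, 11.9]) = 11.9
S (sum of others) = 27.5 - 11.9 = 15.6
min_reach = max(0, 11.9 - 15.6) = max(0, -3.7) = 0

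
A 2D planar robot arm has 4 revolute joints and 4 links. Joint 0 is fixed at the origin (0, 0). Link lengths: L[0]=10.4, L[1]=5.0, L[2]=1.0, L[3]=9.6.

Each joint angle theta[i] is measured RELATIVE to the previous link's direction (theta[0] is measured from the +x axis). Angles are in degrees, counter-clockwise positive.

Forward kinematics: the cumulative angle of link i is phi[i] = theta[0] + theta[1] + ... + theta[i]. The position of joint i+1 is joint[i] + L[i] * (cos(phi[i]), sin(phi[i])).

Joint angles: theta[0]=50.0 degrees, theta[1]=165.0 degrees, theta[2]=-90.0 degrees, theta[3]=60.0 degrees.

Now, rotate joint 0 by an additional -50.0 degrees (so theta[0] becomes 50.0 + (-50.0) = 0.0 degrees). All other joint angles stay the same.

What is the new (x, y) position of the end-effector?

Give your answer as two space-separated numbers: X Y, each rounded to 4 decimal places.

Answer: -0.9590 9.0482

Derivation:
joint[0] = (0.0000, 0.0000)  (base)
link 0: phi[0] = 0 = 0 deg
  cos(0 deg) = 1.0000, sin(0 deg) = 0.0000
  joint[1] = (0.0000, 0.0000) + 10.4 * (1.0000, 0.0000) = (0.0000 + 10.4000, 0.0000 + 0.0000) = (10.4000, 0.0000)
link 1: phi[1] = 0 + 165 = 165 deg
  cos(165 deg) = -0.9659, sin(165 deg) = 0.2588
  joint[2] = (10.4000, 0.0000) + 5 * (-0.9659, 0.2588) = (10.4000 + -4.8296, 0.0000 + 1.2941) = (5.5704, 1.2941)
link 2: phi[2] = 0 + 165 + -90 = 75 deg
  cos(75 deg) = 0.2588, sin(75 deg) = 0.9659
  joint[3] = (5.5704, 1.2941) + 1 * (0.2588, 0.9659) = (5.5704 + 0.2588, 1.2941 + 0.9659) = (5.8292, 2.2600)
link 3: phi[3] = 0 + 165 + -90 + 60 = 135 deg
  cos(135 deg) = -0.7071, sin(135 deg) = 0.7071
  joint[4] = (5.8292, 2.2600) + 9.6 * (-0.7071, 0.7071) = (5.8292 + -6.7882, 2.2600 + 6.7882) = (-0.9590, 9.0482)
End effector: (-0.9590, 9.0482)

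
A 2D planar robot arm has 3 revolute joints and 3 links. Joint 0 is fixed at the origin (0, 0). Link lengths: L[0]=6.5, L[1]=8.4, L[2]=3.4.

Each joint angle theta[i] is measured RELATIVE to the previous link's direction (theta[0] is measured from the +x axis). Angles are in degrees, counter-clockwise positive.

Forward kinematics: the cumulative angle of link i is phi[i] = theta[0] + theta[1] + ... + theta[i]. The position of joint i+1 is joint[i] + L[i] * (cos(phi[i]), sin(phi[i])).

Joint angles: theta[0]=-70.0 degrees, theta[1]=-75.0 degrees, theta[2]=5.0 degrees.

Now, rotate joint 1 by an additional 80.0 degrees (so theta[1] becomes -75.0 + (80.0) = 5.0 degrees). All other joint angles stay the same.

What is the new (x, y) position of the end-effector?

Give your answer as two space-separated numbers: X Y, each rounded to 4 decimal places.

Answer: 7.4731 -16.6655

Derivation:
joint[0] = (0.0000, 0.0000)  (base)
link 0: phi[0] = -70 = -70 deg
  cos(-70 deg) = 0.3420, sin(-70 deg) = -0.9397
  joint[1] = (0.0000, 0.0000) + 6.5 * (0.3420, -0.9397) = (0.0000 + 2.2231, 0.0000 + -6.1080) = (2.2231, -6.1080)
link 1: phi[1] = -70 + 5 = -65 deg
  cos(-65 deg) = 0.4226, sin(-65 deg) = -0.9063
  joint[2] = (2.2231, -6.1080) + 8.4 * (0.4226, -0.9063) = (2.2231 + 3.5500, -6.1080 + -7.6130) = (5.7731, -13.7210)
link 2: phi[2] = -70 + 5 + 5 = -60 deg
  cos(-60 deg) = 0.5000, sin(-60 deg) = -0.8660
  joint[3] = (5.7731, -13.7210) + 3.4 * (0.5000, -0.8660) = (5.7731 + 1.7000, -13.7210 + -2.9445) = (7.4731, -16.6655)
End effector: (7.4731, -16.6655)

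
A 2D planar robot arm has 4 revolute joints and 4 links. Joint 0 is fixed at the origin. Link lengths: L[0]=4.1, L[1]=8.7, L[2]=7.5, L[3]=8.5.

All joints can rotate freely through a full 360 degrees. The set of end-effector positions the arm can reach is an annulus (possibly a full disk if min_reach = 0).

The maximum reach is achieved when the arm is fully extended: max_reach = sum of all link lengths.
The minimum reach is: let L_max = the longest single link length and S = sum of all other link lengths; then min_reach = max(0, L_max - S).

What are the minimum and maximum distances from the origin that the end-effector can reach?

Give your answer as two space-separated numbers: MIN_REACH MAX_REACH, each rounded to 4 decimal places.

Link lengths: [4.1, 8.7, 7.5, 8.5]
max_reach = 4.1 + 8.7 + 7.5 + 8.5 = 28.8
L_max = max([4.1, 8.7, 7.5, 8.5]) = 8.7
S (sum of others) = 28.8 - 8.7 = 20.1
min_reach = max(0, 8.7 - 20.1) = max(0, -11.4) = 0

Answer: 0.0000 28.8000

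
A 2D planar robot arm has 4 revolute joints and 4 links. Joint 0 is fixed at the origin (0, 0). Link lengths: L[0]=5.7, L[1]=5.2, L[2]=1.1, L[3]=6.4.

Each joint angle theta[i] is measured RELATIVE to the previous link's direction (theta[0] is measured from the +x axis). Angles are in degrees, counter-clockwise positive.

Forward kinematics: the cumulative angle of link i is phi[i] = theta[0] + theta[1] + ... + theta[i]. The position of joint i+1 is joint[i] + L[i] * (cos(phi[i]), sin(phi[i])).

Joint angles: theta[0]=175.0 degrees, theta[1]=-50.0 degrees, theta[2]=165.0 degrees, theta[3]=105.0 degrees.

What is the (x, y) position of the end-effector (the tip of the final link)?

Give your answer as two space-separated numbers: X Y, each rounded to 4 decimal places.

joint[0] = (0.0000, 0.0000)  (base)
link 0: phi[0] = 175 = 175 deg
  cos(175 deg) = -0.9962, sin(175 deg) = 0.0872
  joint[1] = (0.0000, 0.0000) + 5.7 * (-0.9962, 0.0872) = (0.0000 + -5.6783, 0.0000 + 0.4968) = (-5.6783, 0.4968)
link 1: phi[1] = 175 + -50 = 125 deg
  cos(125 deg) = -0.5736, sin(125 deg) = 0.8192
  joint[2] = (-5.6783, 0.4968) + 5.2 * (-0.5736, 0.8192) = (-5.6783 + -2.9826, 0.4968 + 4.2596) = (-8.6609, 4.7564)
link 2: phi[2] = 175 + -50 + 165 = 290 deg
  cos(290 deg) = 0.3420, sin(290 deg) = -0.9397
  joint[3] = (-8.6609, 4.7564) + 1.1 * (0.3420, -0.9397) = (-8.6609 + 0.3762, 4.7564 + -1.0337) = (-8.2847, 3.7227)
link 3: phi[3] = 175 + -50 + 165 + 105 = 395 deg
  cos(395 deg) = 0.8192, sin(395 deg) = 0.5736
  joint[4] = (-8.2847, 3.7227) + 6.4 * (0.8192, 0.5736) = (-8.2847 + 5.2426, 3.7227 + 3.6709) = (-3.0421, 7.3936)
End effector: (-3.0421, 7.3936)

Answer: -3.0421 7.3936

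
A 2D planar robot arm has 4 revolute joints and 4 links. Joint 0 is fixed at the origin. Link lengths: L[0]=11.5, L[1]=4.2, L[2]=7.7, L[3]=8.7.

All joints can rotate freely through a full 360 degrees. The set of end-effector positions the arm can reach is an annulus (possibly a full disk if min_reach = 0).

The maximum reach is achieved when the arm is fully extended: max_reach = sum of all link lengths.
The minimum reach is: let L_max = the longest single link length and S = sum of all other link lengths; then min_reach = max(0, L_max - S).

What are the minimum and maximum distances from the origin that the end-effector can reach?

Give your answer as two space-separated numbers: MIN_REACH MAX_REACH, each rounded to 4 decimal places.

Link lengths: [11.5, 4.2, 7.7, 8.7]
max_reach = 11.5 + 4.2 + 7.7 + 8.7 = 32.1
L_max = max([11.5, 4.2, 7.7, 8.7]) = 11.5
S (sum of others) = 32.1 - 11.5 = 20.6
min_reach = max(0, 11.5 - 20.6) = max(0, -9.1) = 0

Answer: 0.0000 32.1000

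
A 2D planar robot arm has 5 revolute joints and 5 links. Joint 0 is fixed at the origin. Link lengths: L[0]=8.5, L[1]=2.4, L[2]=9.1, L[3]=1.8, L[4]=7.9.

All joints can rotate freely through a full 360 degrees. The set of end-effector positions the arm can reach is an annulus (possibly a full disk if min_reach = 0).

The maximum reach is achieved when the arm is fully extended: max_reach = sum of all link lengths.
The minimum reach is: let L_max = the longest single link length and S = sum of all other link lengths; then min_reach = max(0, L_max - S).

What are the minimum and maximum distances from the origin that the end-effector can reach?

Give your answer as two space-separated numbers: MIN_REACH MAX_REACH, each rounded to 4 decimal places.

Link lengths: [8.5, 2.4, 9.1, 1.8, 7.9]
max_reach = 8.5 + 2.4 + 9.1 + 1.8 + 7.9 = 29.7
L_max = max([8.5, 2.4, 9.1, 1.8, 7.9]) = 9.1
S (sum of others) = 29.7 - 9.1 = 20.6
min_reach = max(0, 9.1 - 20.6) = max(0, -11.5) = 0

Answer: 0.0000 29.7000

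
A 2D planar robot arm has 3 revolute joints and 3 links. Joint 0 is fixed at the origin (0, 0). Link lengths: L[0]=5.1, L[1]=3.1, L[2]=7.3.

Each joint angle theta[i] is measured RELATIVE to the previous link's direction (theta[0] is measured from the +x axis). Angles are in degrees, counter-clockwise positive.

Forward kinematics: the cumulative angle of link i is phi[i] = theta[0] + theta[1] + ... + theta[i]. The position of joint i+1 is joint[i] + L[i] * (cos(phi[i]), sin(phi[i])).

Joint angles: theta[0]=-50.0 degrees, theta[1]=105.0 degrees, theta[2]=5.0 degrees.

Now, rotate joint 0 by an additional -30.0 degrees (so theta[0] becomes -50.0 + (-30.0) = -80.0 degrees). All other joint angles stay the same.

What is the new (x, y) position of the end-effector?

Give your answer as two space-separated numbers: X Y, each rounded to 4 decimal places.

joint[0] = (0.0000, 0.0000)  (base)
link 0: phi[0] = -80 = -80 deg
  cos(-80 deg) = 0.1736, sin(-80 deg) = -0.9848
  joint[1] = (0.0000, 0.0000) + 5.1 * (0.1736, -0.9848) = (0.0000 + 0.8856, 0.0000 + -5.0225) = (0.8856, -5.0225)
link 1: phi[1] = -80 + 105 = 25 deg
  cos(25 deg) = 0.9063, sin(25 deg) = 0.4226
  joint[2] = (0.8856, -5.0225) + 3.1 * (0.9063, 0.4226) = (0.8856 + 2.8096, -5.0225 + 1.3101) = (3.6952, -3.7124)
link 2: phi[2] = -80 + 105 + 5 = 30 deg
  cos(30 deg) = 0.8660, sin(30 deg) = 0.5000
  joint[3] = (3.6952, -3.7124) + 7.3 * (0.8660, 0.5000) = (3.6952 + 6.3220, -3.7124 + 3.6500) = (10.0171, -0.0624)
End effector: (10.0171, -0.0624)

Answer: 10.0171 -0.0624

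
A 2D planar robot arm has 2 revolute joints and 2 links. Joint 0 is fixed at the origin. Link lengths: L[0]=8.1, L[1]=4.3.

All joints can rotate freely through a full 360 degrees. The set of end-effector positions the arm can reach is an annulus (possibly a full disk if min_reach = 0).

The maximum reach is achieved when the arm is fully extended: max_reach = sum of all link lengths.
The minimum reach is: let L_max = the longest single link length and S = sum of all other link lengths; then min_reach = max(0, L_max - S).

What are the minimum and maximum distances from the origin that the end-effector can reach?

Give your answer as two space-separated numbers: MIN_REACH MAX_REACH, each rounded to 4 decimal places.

Link lengths: [8.1, 4.3]
max_reach = 8.1 + 4.3 = 12.4
L_max = max([8.1, 4.3]) = 8.1
S (sum of others) = 12.4 - 8.1 = 4.3
min_reach = max(0, 8.1 - 4.3) = max(0, 3.8) = 3.8

Answer: 3.8000 12.4000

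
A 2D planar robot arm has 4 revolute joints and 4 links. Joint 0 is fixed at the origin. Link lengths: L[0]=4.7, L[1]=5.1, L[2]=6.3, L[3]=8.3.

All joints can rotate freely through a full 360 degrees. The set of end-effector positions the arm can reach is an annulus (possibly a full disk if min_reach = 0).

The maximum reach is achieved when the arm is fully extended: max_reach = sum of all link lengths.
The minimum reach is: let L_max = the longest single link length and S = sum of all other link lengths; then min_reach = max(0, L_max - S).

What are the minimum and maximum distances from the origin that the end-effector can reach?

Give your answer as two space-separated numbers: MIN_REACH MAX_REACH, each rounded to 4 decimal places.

Link lengths: [4.7, 5.1, 6.3, 8.3]
max_reach = 4.7 + 5.1 + 6.3 + 8.3 = 24.4
L_max = max([4.7, 5.1, 6.3, 8.3]) = 8.3
S (sum of others) = 24.4 - 8.3 = 16.1
min_reach = max(0, 8.3 - 16.1) = max(0, -7.8) = 0

Answer: 0.0000 24.4000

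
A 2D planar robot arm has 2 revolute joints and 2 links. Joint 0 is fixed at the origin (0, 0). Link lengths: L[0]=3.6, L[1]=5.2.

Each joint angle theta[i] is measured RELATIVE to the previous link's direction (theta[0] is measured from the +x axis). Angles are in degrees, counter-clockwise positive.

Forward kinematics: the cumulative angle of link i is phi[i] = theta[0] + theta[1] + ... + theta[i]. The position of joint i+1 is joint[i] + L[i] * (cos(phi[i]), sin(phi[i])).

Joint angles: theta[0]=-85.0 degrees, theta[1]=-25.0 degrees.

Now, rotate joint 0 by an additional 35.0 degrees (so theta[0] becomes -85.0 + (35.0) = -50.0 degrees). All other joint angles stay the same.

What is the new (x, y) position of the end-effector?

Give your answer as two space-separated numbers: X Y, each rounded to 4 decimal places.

joint[0] = (0.0000, 0.0000)  (base)
link 0: phi[0] = -50 = -50 deg
  cos(-50 deg) = 0.6428, sin(-50 deg) = -0.7660
  joint[1] = (0.0000, 0.0000) + 3.6 * (0.6428, -0.7660) = (0.0000 + 2.3140, 0.0000 + -2.7578) = (2.3140, -2.7578)
link 1: phi[1] = -50 + -25 = -75 deg
  cos(-75 deg) = 0.2588, sin(-75 deg) = -0.9659
  joint[2] = (2.3140, -2.7578) + 5.2 * (0.2588, -0.9659) = (2.3140 + 1.3459, -2.7578 + -5.0228) = (3.6599, -7.7806)
End effector: (3.6599, -7.7806)

Answer: 3.6599 -7.7806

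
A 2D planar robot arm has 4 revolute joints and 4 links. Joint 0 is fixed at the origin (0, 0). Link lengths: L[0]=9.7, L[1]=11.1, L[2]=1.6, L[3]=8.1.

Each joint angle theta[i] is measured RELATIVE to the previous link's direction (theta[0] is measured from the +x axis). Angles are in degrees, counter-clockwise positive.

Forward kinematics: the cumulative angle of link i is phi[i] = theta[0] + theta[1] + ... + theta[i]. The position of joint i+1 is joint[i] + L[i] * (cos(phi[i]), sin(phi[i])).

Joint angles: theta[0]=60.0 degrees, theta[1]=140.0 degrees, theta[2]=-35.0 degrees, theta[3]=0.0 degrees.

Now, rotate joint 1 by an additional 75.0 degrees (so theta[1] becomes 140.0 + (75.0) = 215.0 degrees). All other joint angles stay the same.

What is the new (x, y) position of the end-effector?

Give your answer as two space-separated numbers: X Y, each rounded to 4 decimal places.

joint[0] = (0.0000, 0.0000)  (base)
link 0: phi[0] = 60 = 60 deg
  cos(60 deg) = 0.5000, sin(60 deg) = 0.8660
  joint[1] = (0.0000, 0.0000) + 9.7 * (0.5000, 0.8660) = (0.0000 + 4.8500, 0.0000 + 8.4004) = (4.8500, 8.4004)
link 1: phi[1] = 60 + 215 = 275 deg
  cos(275 deg) = 0.0872, sin(275 deg) = -0.9962
  joint[2] = (4.8500, 8.4004) + 11.1 * (0.0872, -0.9962) = (4.8500 + 0.9674, 8.4004 + -11.0578) = (5.8174, -2.6573)
link 2: phi[2] = 60 + 215 + -35 = 240 deg
  cos(240 deg) = -0.5000, sin(240 deg) = -0.8660
  joint[3] = (5.8174, -2.6573) + 1.6 * (-0.5000, -0.8660) = (5.8174 + -0.8000, -2.6573 + -1.3856) = (5.0174, -4.0430)
link 3: phi[3] = 60 + 215 + -35 + 0 = 240 deg
  cos(240 deg) = -0.5000, sin(240 deg) = -0.8660
  joint[4] = (5.0174, -4.0430) + 8.1 * (-0.5000, -0.8660) = (5.0174 + -4.0500, -4.0430 + -7.0148) = (0.9674, -11.0578)
End effector: (0.9674, -11.0578)

Answer: 0.9674 -11.0578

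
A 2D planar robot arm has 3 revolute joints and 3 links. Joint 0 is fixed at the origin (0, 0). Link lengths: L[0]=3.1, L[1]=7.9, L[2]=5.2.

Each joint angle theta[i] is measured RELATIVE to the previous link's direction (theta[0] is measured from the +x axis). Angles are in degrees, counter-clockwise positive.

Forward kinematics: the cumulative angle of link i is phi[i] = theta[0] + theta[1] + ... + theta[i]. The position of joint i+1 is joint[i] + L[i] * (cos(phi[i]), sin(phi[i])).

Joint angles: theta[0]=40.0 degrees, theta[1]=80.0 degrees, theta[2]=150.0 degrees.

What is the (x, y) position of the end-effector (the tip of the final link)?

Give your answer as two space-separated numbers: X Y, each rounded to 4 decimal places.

joint[0] = (0.0000, 0.0000)  (base)
link 0: phi[0] = 40 = 40 deg
  cos(40 deg) = 0.7660, sin(40 deg) = 0.6428
  joint[1] = (0.0000, 0.0000) + 3.1 * (0.7660, 0.6428) = (0.0000 + 2.3747, 0.0000 + 1.9926) = (2.3747, 1.9926)
link 1: phi[1] = 40 + 80 = 120 deg
  cos(120 deg) = -0.5000, sin(120 deg) = 0.8660
  joint[2] = (2.3747, 1.9926) + 7.9 * (-0.5000, 0.8660) = (2.3747 + -3.9500, 1.9926 + 6.8416) = (-1.5753, 8.8342)
link 2: phi[2] = 40 + 80 + 150 = 270 deg
  cos(270 deg) = -0.0000, sin(270 deg) = -1.0000
  joint[3] = (-1.5753, 8.8342) + 5.2 * (-0.0000, -1.0000) = (-1.5753 + -0.0000, 8.8342 + -5.2000) = (-1.5753, 3.6342)
End effector: (-1.5753, 3.6342)

Answer: -1.5753 3.6342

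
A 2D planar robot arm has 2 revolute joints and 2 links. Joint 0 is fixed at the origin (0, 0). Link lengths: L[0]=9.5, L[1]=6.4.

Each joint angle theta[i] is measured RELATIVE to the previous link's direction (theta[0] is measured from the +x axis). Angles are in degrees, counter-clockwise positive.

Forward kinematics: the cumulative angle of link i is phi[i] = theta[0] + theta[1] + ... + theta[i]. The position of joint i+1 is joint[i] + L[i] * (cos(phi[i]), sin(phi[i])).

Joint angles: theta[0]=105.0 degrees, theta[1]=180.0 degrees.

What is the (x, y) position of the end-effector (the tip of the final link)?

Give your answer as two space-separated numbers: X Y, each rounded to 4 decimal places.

Answer: -0.8023 2.9944

Derivation:
joint[0] = (0.0000, 0.0000)  (base)
link 0: phi[0] = 105 = 105 deg
  cos(105 deg) = -0.2588, sin(105 deg) = 0.9659
  joint[1] = (0.0000, 0.0000) + 9.5 * (-0.2588, 0.9659) = (0.0000 + -2.4588, 0.0000 + 9.1763) = (-2.4588, 9.1763)
link 1: phi[1] = 105 + 180 = 285 deg
  cos(285 deg) = 0.2588, sin(285 deg) = -0.9659
  joint[2] = (-2.4588, 9.1763) + 6.4 * (0.2588, -0.9659) = (-2.4588 + 1.6564, 9.1763 + -6.1819) = (-0.8023, 2.9944)
End effector: (-0.8023, 2.9944)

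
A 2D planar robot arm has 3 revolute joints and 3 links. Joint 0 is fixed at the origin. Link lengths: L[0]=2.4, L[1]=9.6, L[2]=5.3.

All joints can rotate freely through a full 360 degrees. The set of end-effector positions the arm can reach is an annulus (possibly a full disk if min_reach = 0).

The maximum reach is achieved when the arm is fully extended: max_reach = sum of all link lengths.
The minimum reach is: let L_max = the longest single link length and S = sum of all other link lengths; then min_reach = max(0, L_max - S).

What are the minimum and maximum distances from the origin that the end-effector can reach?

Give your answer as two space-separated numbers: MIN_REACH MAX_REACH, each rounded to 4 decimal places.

Answer: 1.9000 17.3000

Derivation:
Link lengths: [2.4, 9.6, 5.3]
max_reach = 2.4 + 9.6 + 5.3 = 17.3
L_max = max([2.4, 9.6, 5.3]) = 9.6
S (sum of others) = 17.3 - 9.6 = 7.7
min_reach = max(0, 9.6 - 7.7) = max(0, 1.9) = 1.9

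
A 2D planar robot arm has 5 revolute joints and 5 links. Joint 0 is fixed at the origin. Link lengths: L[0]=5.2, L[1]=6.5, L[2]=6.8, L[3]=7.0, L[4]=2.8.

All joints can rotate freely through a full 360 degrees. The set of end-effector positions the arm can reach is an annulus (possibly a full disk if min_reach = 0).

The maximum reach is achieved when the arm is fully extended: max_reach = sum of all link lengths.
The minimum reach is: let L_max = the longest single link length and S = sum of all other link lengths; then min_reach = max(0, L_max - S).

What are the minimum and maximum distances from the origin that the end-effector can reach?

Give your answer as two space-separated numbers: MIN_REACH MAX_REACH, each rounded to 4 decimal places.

Answer: 0.0000 28.3000

Derivation:
Link lengths: [5.2, 6.5, 6.8, 7.0, 2.8]
max_reach = 5.2 + 6.5 + 6.8 + 7 + 2.8 = 28.3
L_max = max([5.2, 6.5, 6.8, 7.0, 2.8]) = 7
S (sum of others) = 28.3 - 7 = 21.3
min_reach = max(0, 7 - 21.3) = max(0, -14.3) = 0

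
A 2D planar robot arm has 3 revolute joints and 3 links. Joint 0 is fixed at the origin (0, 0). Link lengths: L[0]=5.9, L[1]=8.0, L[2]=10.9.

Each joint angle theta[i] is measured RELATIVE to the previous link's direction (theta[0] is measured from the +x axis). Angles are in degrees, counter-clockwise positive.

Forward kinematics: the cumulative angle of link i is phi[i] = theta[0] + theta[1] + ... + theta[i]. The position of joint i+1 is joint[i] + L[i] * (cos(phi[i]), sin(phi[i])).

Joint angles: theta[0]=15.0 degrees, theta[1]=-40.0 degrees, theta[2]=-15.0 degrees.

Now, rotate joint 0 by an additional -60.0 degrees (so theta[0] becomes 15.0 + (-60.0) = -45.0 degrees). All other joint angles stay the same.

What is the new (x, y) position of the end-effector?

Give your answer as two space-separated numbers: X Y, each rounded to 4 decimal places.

joint[0] = (0.0000, 0.0000)  (base)
link 0: phi[0] = -45 = -45 deg
  cos(-45 deg) = 0.7071, sin(-45 deg) = -0.7071
  joint[1] = (0.0000, 0.0000) + 5.9 * (0.7071, -0.7071) = (0.0000 + 4.1719, 0.0000 + -4.1719) = (4.1719, -4.1719)
link 1: phi[1] = -45 + -40 = -85 deg
  cos(-85 deg) = 0.0872, sin(-85 deg) = -0.9962
  joint[2] = (4.1719, -4.1719) + 8 * (0.0872, -0.9962) = (4.1719 + 0.6972, -4.1719 + -7.9696) = (4.8692, -12.1415)
link 2: phi[2] = -45 + -40 + -15 = -100 deg
  cos(-100 deg) = -0.1736, sin(-100 deg) = -0.9848
  joint[3] = (4.8692, -12.1415) + 10.9 * (-0.1736, -0.9848) = (4.8692 + -1.8928, -12.1415 + -10.7344) = (2.9764, -22.8759)
End effector: (2.9764, -22.8759)

Answer: 2.9764 -22.8759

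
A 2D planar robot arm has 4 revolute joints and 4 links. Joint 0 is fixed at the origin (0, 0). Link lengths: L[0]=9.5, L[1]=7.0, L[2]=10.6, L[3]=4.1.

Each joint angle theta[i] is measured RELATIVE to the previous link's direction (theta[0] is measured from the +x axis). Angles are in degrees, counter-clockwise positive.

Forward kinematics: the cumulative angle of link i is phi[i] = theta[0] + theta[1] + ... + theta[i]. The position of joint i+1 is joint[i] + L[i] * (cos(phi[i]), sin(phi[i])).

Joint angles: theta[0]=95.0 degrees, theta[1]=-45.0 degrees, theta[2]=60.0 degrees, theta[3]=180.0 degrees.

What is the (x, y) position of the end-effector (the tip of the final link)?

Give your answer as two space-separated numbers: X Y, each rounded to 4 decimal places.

Answer: 1.4484 20.9342

Derivation:
joint[0] = (0.0000, 0.0000)  (base)
link 0: phi[0] = 95 = 95 deg
  cos(95 deg) = -0.0872, sin(95 deg) = 0.9962
  joint[1] = (0.0000, 0.0000) + 9.5 * (-0.0872, 0.9962) = (0.0000 + -0.8280, 0.0000 + 9.4638) = (-0.8280, 9.4638)
link 1: phi[1] = 95 + -45 = 50 deg
  cos(50 deg) = 0.6428, sin(50 deg) = 0.7660
  joint[2] = (-0.8280, 9.4638) + 7 * (0.6428, 0.7660) = (-0.8280 + 4.4995, 9.4638 + 5.3623) = (3.6715, 14.8262)
link 2: phi[2] = 95 + -45 + 60 = 110 deg
  cos(110 deg) = -0.3420, sin(110 deg) = 0.9397
  joint[3] = (3.6715, 14.8262) + 10.6 * (-0.3420, 0.9397) = (3.6715 + -3.6254, 14.8262 + 9.9607) = (0.0461, 24.7869)
link 3: phi[3] = 95 + -45 + 60 + 180 = 290 deg
  cos(290 deg) = 0.3420, sin(290 deg) = -0.9397
  joint[4] = (0.0461, 24.7869) + 4.1 * (0.3420, -0.9397) = (0.0461 + 1.4023, 24.7869 + -3.8527) = (1.4484, 20.9342)
End effector: (1.4484, 20.9342)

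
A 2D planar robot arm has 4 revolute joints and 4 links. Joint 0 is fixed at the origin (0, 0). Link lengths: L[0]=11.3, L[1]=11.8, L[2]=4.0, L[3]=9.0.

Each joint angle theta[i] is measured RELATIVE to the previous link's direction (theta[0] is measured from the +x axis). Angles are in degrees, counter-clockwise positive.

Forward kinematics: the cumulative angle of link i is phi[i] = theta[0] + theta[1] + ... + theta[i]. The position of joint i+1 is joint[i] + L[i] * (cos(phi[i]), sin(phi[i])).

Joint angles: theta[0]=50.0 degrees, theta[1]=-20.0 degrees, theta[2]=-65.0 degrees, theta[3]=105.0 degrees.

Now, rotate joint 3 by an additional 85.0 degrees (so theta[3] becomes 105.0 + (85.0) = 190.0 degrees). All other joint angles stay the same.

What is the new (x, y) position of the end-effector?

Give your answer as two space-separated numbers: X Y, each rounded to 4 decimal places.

joint[0] = (0.0000, 0.0000)  (base)
link 0: phi[0] = 50 = 50 deg
  cos(50 deg) = 0.6428, sin(50 deg) = 0.7660
  joint[1] = (0.0000, 0.0000) + 11.3 * (0.6428, 0.7660) = (0.0000 + 7.2635, 0.0000 + 8.6563) = (7.2635, 8.6563)
link 1: phi[1] = 50 + -20 = 30 deg
  cos(30 deg) = 0.8660, sin(30 deg) = 0.5000
  joint[2] = (7.2635, 8.6563) + 11.8 * (0.8660, 0.5000) = (7.2635 + 10.2191, 8.6563 + 5.9000) = (17.4826, 14.5563)
link 2: phi[2] = 50 + -20 + -65 = -35 deg
  cos(-35 deg) = 0.8192, sin(-35 deg) = -0.5736
  joint[3] = (17.4826, 14.5563) + 4 * (0.8192, -0.5736) = (17.4826 + 3.2766, 14.5563 + -2.2943) = (20.7592, 12.2620)
link 3: phi[3] = 50 + -20 + -65 + 190 = 155 deg
  cos(155 deg) = -0.9063, sin(155 deg) = 0.4226
  joint[4] = (20.7592, 12.2620) + 9 * (-0.9063, 0.4226) = (20.7592 + -8.1568, 12.2620 + 3.8036) = (12.6024, 16.0656)
End effector: (12.6024, 16.0656)

Answer: 12.6024 16.0656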